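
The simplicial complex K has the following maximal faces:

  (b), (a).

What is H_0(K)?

H_0 ≅ Z^2.

Take the total order a < b on the vertex set. Then K (dimension 0) consists of the simplices:

  0-simplices (2): a, b

so the chain groups are C_0 ≅ Z^2.

Computing H_k = (kernel of ∂_k) / (image of ∂_{k+1}):

  H_0: rank C_0 − rank ∂_1 = 2 − 0 = 2, and there is no ∂_1, so H_0 = Z^2.

(K is a triangulation of a set of 2 points.)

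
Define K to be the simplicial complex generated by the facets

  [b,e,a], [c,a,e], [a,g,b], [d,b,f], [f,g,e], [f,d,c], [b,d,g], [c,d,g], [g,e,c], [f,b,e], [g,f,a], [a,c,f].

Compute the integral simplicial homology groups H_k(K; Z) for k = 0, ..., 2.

Fix the vertex order a < b < c < d < e < f < g and write every simplex with vertices in increasing order. Then dim K = 2 and the simplices of K are:

  0-simplices (7): a, b, c, d, e, f, g
  1-simplices (18): ab, ac, ae, af, ag, bd, be, bf, bg, cd, ce, cf, cg, df, dg, ef, eg, fg
  2-simplices (12): abe, abg, ace, acf, afg, bdf, bdg, bef, cdf, cdg, ceg, efg

Hence C_0 ≅ Z^7, C_1 ≅ Z^18, C_2 ≅ Z^12.

∂_1: C_1 → C_0 sends each edge [p,q] (with p < q) to q − p.
This gives a 7×18 integer matrix of rank 6; reducing to Smith normal form yields diagonal entries (1,1,1,1,1,1).

∂_2: C_2 → C_1 acts by ∂[p,q,r] = [q,r] − [p,r] + [p,q]. For instance
  ∂abg = bg − ag + ab,
  ∂ceg = eg − cg + ce.
The 18×12 boundary matrix has rank 12 and Smith normal form diag(1,1,1,1,1,1,1,1,1,1,1,2).

Reading off H_k = ker ∂_k / im ∂_{k+1}:

  H_0: rank C_0 − rank ∂_1 = 7 − 6 = 1, and the invariant factors of ∂_1 are all 1, so H_0 ≅ Z.
  H_1: rank ker ∂_1 − rank ∂_2 = (18 − 6) − 12 = 0, and ∂_2 has invariant factor 2 > 1, so H_1 ≅ Z/2.
  H_2: rank ker ∂_2 − rank ∂_3 = (12 − 12) − 0 = 0, and there is no ∂_3, so H_2 ≅ 0.

(K is a triangulation of the real projective plane RP^2.)

H_0 ≅ Z,  H_1 ≅ Z/2,  H_2 = 0.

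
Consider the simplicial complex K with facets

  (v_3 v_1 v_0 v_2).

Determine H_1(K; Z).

We work with the vertex ordering v_0 < v_1 < v_2 < v_3. The simplices of K, each written with vertices in increasing order, are:

  0-simplices (4): [v_0], [v_1], [v_2], [v_3]
  1-simplices (6): [v_0,v_1], [v_0,v_2], [v_0,v_3], [v_1,v_2], [v_1,v_3], [v_2,v_3]
  2-simplices (4): [v_0,v_1,v_2], [v_0,v_1,v_3], [v_0,v_2,v_3], [v_1,v_2,v_3]
  3-simplices (1): [v_0,v_1,v_2,v_3]

giving chain groups C_0 ≅ Z^4, C_1 ≅ Z^6, C_2 ≅ Z^4, C_3 ≅ Z^1.

Boundary ∂_1: C_1 → C_0 maps an edge to its endpoints' difference, ∂[p,q] = q − p. For instance
  ∂[v_2,v_3] = [v_3] − [v_2].
The 4×6 boundary matrix has rank 3 and Smith normal form diag(1,1,1).

The boundary map ∂_2: C_2 → C_1 sends each 2-simplex [p,q,r] to [q,r] − [p,r] + [p,q]. For instance
  ∂[v_1,v_2,v_3] = [v_2,v_3] − [v_1,v_3] + [v_1,v_2],
  ∂[v_0,v_1,v_2] = [v_1,v_2] − [v_0,v_2] + [v_0,v_1].
This gives a 6×4 integer matrix of rank 3; reducing to Smith normal form yields diagonal entries (1,1,1).

Boundary ∂_3: C_3 → C_2 sends each 3-simplex σ to the alternating sum Σ_i (−1)^i (σ with its i-th vertex removed). For instance
  ∂[v_0,v_1,v_2,v_3] = [v_1,v_2,v_3] − [v_0,v_2,v_3] + [v_0,v_1,v_3] − [v_0,v_1,v_2].
The 4×1 boundary matrix has rank 1 and Smith normal form diag(1).

From H_k ≅ ker(∂_k) / im(∂_{k+1}) we obtain:

  H_1: rank ker ∂_1 − rank ∂_2 = (6 − 3) − 3 = 0, and the invariant factors of ∂_2 are all 1, so H_1 ≅ 0.

H_1 = 0.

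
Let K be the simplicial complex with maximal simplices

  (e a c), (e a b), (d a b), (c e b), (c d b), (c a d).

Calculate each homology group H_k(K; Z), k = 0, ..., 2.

H_0 ≅ Z,  H_1 = 0,  H_2 ≅ Z.

We work with the vertex ordering a < b < c < d < e. The simplices of K, each written with vertices in increasing order, are:

  0-simplices (5): a, b, c, d, e
  1-simplices (9): ab, ac, ad, ae, bc, bd, be, cd, ce
  2-simplices (6): abd, abe, acd, ace, bcd, bce

so the chain groups are C_0 ≅ Z^5, C_1 ≅ Z^9, C_2 ≅ Z^6.

The boundary map ∂_1: C_1 → C_0 is given by ∂[p,q] = [q] − [p].
This gives a 5×9 integer matrix of rank 4; reducing to Smith normal form yields diagonal entries (1,1,1,1).

∂_2: C_2 → C_1 sends each 2-simplex [p,q,r] to [q,r] − [p,r] + [p,q]. For instance
  ∂abe = be − ae + ab,
  ∂abd = bd − ad + ab.
As a 9×6 matrix over Z this has rank 5, with invariant factors (1,1,1,1,1).

Now H_k = ker ∂_k / im ∂_{k+1}, so:

  H_0: rank C_0 − rank ∂_1 = 5 − 4 = 1, and the invariant factors of ∂_1 are all 1, so H_0 ≅ Z.
  H_1: rank ker ∂_1 − rank ∂_2 = (9 − 4) − 5 = 0, and the invariant factors of ∂_2 are all 1, so H_1 ≅ 0.
  H_2: rank ker ∂_2 − rank ∂_3 = (6 − 5) − 0 = 1, and there is no ∂_3, so H_2 ≅ Z.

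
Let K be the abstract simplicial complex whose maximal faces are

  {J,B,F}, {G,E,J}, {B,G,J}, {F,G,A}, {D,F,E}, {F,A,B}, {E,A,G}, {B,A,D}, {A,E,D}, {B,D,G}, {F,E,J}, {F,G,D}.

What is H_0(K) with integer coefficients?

Fix the vertex order A < B < D < E < F < G < J and write every simplex with vertices in increasing order. Then dim K = 2 and the simplices of K are:

  0-simplices (7): A, B, D, E, F, G, J
  1-simplices (18): AB, AD, AE, AF, AG, BD, BF, BG, BJ, DE, DF, DG, EF, EG, EJ, FG, FJ, GJ
  2-simplices (12): ABD, ABF, ADE, AEG, AFG, BDG, BFJ, BGJ, DEF, DFG, EFJ, EGJ

Hence C_0 ≅ Z^7, C_1 ≅ Z^18, C_2 ≅ Z^12.

Boundary ∂_1: C_1 → C_0 is given by ∂[p,q] = [q] − [p].
The 7×18 boundary matrix has rank 6 and Smith normal form diag(1,1,1,1,1,1).

The boundary map ∂_2: C_2 → C_1 acts by ∂[p,q,r] = [q,r] − [p,r] + [p,q]. For instance
  ∂EFJ = FJ − EJ + EF,
  ∂EGJ = GJ − EJ + EG.
The resulting 18×12 matrix has rank 12, and its Smith normal form has invariant factors (1,1,1,1,1,1,1,1,1,1,1,2).

Now H_k = ker ∂_k / im ∂_{k+1}, so:

  H_0: rank C_0 − rank ∂_1 = 7 − 6 = 1, and the invariant factors of ∂_1 are all 1, so H_0 ≅ Z.

H_0 ≅ Z.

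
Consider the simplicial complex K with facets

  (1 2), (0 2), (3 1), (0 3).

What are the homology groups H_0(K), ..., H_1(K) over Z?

H_0 ≅ Z,  H_1 ≅ Z.

Take the total order 0 < 1 < 2 < 3 on the vertex set. Then K (dimension 1) consists of the simplices:

  0-simplices (4): [0], [1], [2], [3]
  1-simplices (4): [0,2], [0,3], [1,2], [1,3]

giving chain groups C_0 ≅ Z^4, C_1 ≅ Z^4.

The boundary map ∂_1: C_1 → C_0 is given by ∂[p,q] = [q] − [p].
The 4×4 boundary matrix has rank 3 and Smith normal form diag(1,1,1).

Reading off H_k = ker ∂_k / im ∂_{k+1}:

  H_0: rank C_0 − rank ∂_1 = 4 − 3 = 1, and the invariant factors of ∂_1 are all 1, so H_0 ≅ Z.
  H_1: rank ker ∂_1 − rank ∂_2 = (4 − 3) − 0 = 1, and there is no ∂_2, so H_1 ≅ Z.

As a check, the Euler characteristic is 4 − 4 = 0, which agrees with 1 − 1 = 0.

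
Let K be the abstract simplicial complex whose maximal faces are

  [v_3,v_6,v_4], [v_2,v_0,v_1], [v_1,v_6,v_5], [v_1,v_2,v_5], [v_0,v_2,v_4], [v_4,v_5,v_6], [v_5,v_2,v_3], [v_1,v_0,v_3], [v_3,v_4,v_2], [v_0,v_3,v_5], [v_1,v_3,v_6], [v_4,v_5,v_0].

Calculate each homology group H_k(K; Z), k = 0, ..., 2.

Take the total order v_0 < v_1 < v_2 < v_3 < v_4 < v_5 < v_6 on the vertex set. Then K (dimension 2) consists of the simplices:

  0-simplices (7): [v_0], [v_1], [v_2], [v_3], [v_4], [v_5], [v_6]
  1-simplices (18): (18 of them)
  2-simplices (12): (12 of them)

Hence C_0 ≅ Z^7, C_1 ≅ Z^18, C_2 ≅ Z^12.

Boundary ∂_1: C_1 → C_0 maps an edge to its endpoints' difference, ∂[p,q] = q − p.
The resulting 7×18 matrix has rank 6, and its Smith normal form has invariant factors (1,1,1,1,1,1).

∂_2: C_2 → C_1 maps a triangle to the signed sum of its edges. For instance
  ∂[v_2,v_3,v_5] = [v_3,v_5] − [v_2,v_5] + [v_2,v_3],
  ∂[v_1,v_3,v_6] = [v_3,v_6] − [v_1,v_6] + [v_1,v_3].
As a 18×12 matrix over Z this has rank 12, with invariant factors (1,1,1,1,1,1,1,1,1,1,1,2).

Reading off H_k = ker ∂_k / im ∂_{k+1}:

  H_0: rank C_0 − rank ∂_1 = 7 − 6 = 1, and the invariant factors of ∂_1 are all 1, so H_0 ≅ Z.
  H_1: rank ker ∂_1 − rank ∂_2 = (18 − 6) − 12 = 0, and ∂_2 has invariant factor 2 > 1, so H_1 ≅ Z/2.
  H_2: rank ker ∂_2 − rank ∂_3 = (12 − 12) − 0 = 0, and there is no ∂_3, so H_2 ≅ 0.

H_0 ≅ Z,  H_1 ≅ Z/2,  H_2 = 0.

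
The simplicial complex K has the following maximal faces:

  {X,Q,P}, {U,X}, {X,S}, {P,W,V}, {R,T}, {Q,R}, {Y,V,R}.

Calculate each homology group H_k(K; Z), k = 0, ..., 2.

H_0 ≅ Z,  H_1 ≅ Z,  H_2 = 0.

We work with the vertex ordering P < Q < R < S < T < U < V < W < X < Y. The simplices of K, each written with vertices in increasing order, are:

  0-simplices (10): P, Q, R, S, T, U, V, W, X, Y
  1-simplices (13): PQ, PV, PW, PX, QR, QX, RT, RV, RY, SX, UX, VW, VY
  2-simplices (3): PQX, PVW, RVY

Hence C_0 ≅ Z^10, C_1 ≅ Z^13, C_2 ≅ Z^3.

∂_1: C_1 → C_0 maps an edge to its endpoints' difference, ∂[p,q] = q − p. For instance
  ∂QX = X − Q.
The 10×13 boundary matrix has rank 9 and Smith normal form diag(1,1,1,1,1,1,1,1,1).

Boundary ∂_2: C_2 → C_1 acts by ∂[p,q,r] = [q,r] − [p,r] + [p,q]. For instance
  ∂PVW = VW − PW + PV,
  ∂PQX = QX − PX + PQ.
This gives a 13×3 integer matrix of rank 3; reducing to Smith normal form yields diagonal entries (1,1,1).

Computing H_k = (kernel of ∂_k) / (image of ∂_{k+1}):

  H_0: rank C_0 − rank ∂_1 = 10 − 9 = 1, and the invariant factors of ∂_1 are all 1, so H_0 = Z.
  H_1: rank ker ∂_1 − rank ∂_2 = (13 − 9) − 3 = 1, and the invariant factors of ∂_2 are all 1, so H_1 = Z.
  H_2: rank ker ∂_2 − rank ∂_3 = (3 − 3) − 0 = 0, and there is no ∂_3, so H_2 = 0.

As a check, the Euler characteristic is 10 − 13 + 3 = 0, which agrees with 1 − 1 + 0 = 0.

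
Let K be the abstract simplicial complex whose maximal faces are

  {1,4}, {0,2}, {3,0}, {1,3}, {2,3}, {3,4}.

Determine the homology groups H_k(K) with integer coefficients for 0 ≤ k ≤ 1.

We work with the vertex ordering 0 < 1 < 2 < 3 < 4. The simplices of K, each written with vertices in increasing order, are:

  0-simplices (5): [0], [1], [2], [3], [4]
  1-simplices (6): [0,2], [0,3], [1,3], [1,4], [2,3], [3,4]

so the chain groups are C_0 ≅ Z^5, C_1 ≅ Z^6.

Boundary ∂_1: C_1 → C_0 is given by ∂[p,q] = [q] − [p]. For instance
  ∂[1,4] = [4] − [1].
This gives a 5×6 integer matrix of rank 4; reducing to Smith normal form yields diagonal entries (1,1,1,1).

Reading off H_k = ker ∂_k / im ∂_{k+1}:

  H_0: rank C_0 − rank ∂_1 = 5 − 4 = 1, and the invariant factors of ∂_1 are all 1, so H_0 = Z.
  H_1: rank ker ∂_1 − rank ∂_2 = (6 − 4) − 0 = 2, and there is no ∂_2, so H_1 = Z^2.

H_0 ≅ Z,  H_1 ≅ Z^2.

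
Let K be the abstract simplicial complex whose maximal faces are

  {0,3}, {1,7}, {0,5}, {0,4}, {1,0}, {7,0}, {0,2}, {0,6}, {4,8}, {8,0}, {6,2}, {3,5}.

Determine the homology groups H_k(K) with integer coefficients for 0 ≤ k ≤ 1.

H_0 = Z,  H_1 = Z^4.

We work with the vertex ordering 0 < 1 < 2 < 3 < 4 < 5 < 6 < 7 < 8. The simplices of K, each written with vertices in increasing order, are:

  0-simplices (9): [0], [1], [2], [3], [4], [5], [6], [7], [8]
  1-simplices (12): [0,1], [0,2], [0,3], [0,4], [0,5], [0,6], [0,7], [0,8], [1,7], [2,6], [3,5], [4,8]

Hence C_0 ≅ Z^9, C_1 ≅ Z^12.

∂_1: C_1 → C_0 is given by ∂[p,q] = [q] − [p]. For instance
  ∂[0,6] = [6] − [0].
The resulting 9×12 matrix has rank 8, and its Smith normal form has invariant factors (1,1,1,1,1,1,1,1).

Reading off H_k = ker ∂_k / im ∂_{k+1}:

  H_0: rank C_0 − rank ∂_1 = 9 − 8 = 1, and the invariant factors of ∂_1 are all 1, so H_0 ≅ Z.
  H_1: rank ker ∂_1 − rank ∂_2 = (12 − 8) − 0 = 4, and there is no ∂_2, so H_1 ≅ Z^4.

As a check, the Euler characteristic is 9 − 12 = -3, which agrees with 1 − 4 = -3.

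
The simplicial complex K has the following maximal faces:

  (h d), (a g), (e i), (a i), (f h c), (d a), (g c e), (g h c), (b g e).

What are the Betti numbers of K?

b_0 = 1, b_1 = 2, b_2 = 0.

Take the total order a < b < c < d < e < f < g < h < i on the vertex set. Then K (dimension 2) consists of the simplices:

  0-simplices (9): a, b, c, d, e, f, g, h, i
  1-simplices (14): ad, ag, ai, be, bg, ce, cf, cg, ch, dh, eg, ei, fh, gh
  2-simplices (4): beg, ceg, cfh, cgh

so the chain groups are C_0 ≅ Z^9, C_1 ≅ Z^14, C_2 ≅ Z^4.

Boundary ∂_1: C_1 → C_0 sends each edge [p,q] (with p < q) to q − p.
As a 9×14 matrix over Z this has rank 8, with invariant factors (1,1,1,1,1,1,1,1).

Boundary ∂_2: C_2 → C_1 sends each 2-simplex [p,q,r] to [q,r] − [p,r] + [p,q]. For instance
  ∂beg = eg − bg + be,
  ∂ceg = eg − cg + ce.
As a 14×4 matrix over Z this has rank 4, with invariant factors (1,1,1,1).

Now H_k = ker ∂_k / im ∂_{k+1}, so:

  H_0: rank C_0 − rank ∂_1 = 9 − 8 = 1, and the invariant factors of ∂_1 are all 1, so H_0 = Z.
  H_1: rank ker ∂_1 − rank ∂_2 = (14 − 8) − 4 = 2, and the invariant factors of ∂_2 are all 1, so H_1 = Z^2.
  H_2: rank ker ∂_2 − rank ∂_3 = (4 − 4) − 0 = 0, and there is no ∂_3, so H_2 = 0.

As a check, the Euler characteristic is 9 − 14 + 4 = -1, which agrees with 1 − 2 + 0 = -1.

Hence the Betti numbers are b_0 = 1, b_1 = 2, b_2 = 0.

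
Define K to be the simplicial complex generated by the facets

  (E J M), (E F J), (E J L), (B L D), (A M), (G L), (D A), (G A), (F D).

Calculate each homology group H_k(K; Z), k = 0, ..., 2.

Take the total order A < B < D < E < F < G < J < L < M on the vertex set. Then K (dimension 2) consists of the simplices:

  0-simplices (9): A, B, D, E, F, G, J, L, M
  1-simplices (15): AD, AG, AM, BD, BL, DF, DL, EF, EJ, EL, EM, FJ, GL, JL, JM
  2-simplices (4): BDL, EFJ, EJL, EJM

so the chain groups are C_0 ≅ Z^9, C_1 ≅ Z^15, C_2 ≅ Z^4.

Boundary ∂_1: C_1 → C_0 sends each edge [p,q] (with p < q) to q − p. For instance
  ∂AG = G − A.
The resulting 9×15 matrix has rank 8, and its Smith normal form has invariant factors (1,1,1,1,1,1,1,1).

∂_2: C_2 → C_1 maps a triangle to the signed sum of its edges. For instance
  ∂BDL = DL − BL + BD,
  ∂EFJ = FJ − EJ + EF.
The 15×4 boundary matrix has rank 4 and Smith normal form diag(1,1,1,1).

From H_k ≅ ker(∂_k) / im(∂_{k+1}) we obtain:

  H_0: rank C_0 − rank ∂_1 = 9 − 8 = 1, and the invariant factors of ∂_1 are all 1, so H_0 ≅ Z.
  H_1: rank ker ∂_1 − rank ∂_2 = (15 − 8) − 4 = 3, and the invariant factors of ∂_2 are all 1, so H_1 ≅ Z^3.
  H_2: rank ker ∂_2 − rank ∂_3 = (4 − 4) − 0 = 0, and there is no ∂_3, so H_2 ≅ 0.

H_0 = Z,  H_1 = Z^3,  H_2 = 0.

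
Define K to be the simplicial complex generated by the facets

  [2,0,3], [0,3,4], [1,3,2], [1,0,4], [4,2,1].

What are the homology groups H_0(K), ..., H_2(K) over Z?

K has 5 vertices, 10 edges, 5 triangles.
rank ∂_0 = 0, rank ∂_1 = 4 ⇒ b_0 = 5 − 0 − 4 = 1; all invariant factors of ∂_1 are 1 so no torsion. So H_0 = Z.
rank ∂_1 = 4, rank ∂_2 = 5 ⇒ b_1 = 10 − 4 − 5 = 1; all invariant factors of ∂_2 are 1 so no torsion. So H_1 = Z.
rank ∂_2 = 5, rank ∂_3 = 0 ⇒ b_2 = 5 − 5 − 0 = 0. So H_2 = 0.

H_0 = Z,  H_1 = Z,  H_2 = 0.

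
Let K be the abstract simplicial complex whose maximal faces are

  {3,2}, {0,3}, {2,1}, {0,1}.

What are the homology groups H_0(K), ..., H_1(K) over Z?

Fix the vertex order 0 < 1 < 2 < 3 and write every simplex with vertices in increasing order. Then dim K = 1 and the simplices of K are:

  0-simplices (4): [0], [1], [2], [3]
  1-simplices (4): [0,1], [0,3], [1,2], [2,3]

so the chain groups are C_0 ≅ Z^4, C_1 ≅ Z^4.

The boundary map ∂_1: C_1 → C_0 is given by ∂[p,q] = [q] − [p].
The 4×4 boundary matrix has rank 3 and Smith normal form diag(1,1,1).

Now H_k = ker ∂_k / im ∂_{k+1}, so:

  H_0: rank C_0 − rank ∂_1 = 4 − 3 = 1, and the invariant factors of ∂_1 are all 1, so H_0 = Z.
  H_1: rank ker ∂_1 − rank ∂_2 = (4 − 3) − 0 = 1, and there is no ∂_2, so H_1 = Z.

As a check, the Euler characteristic is 4 − 4 = 0, which agrees with 1 − 1 = 0.

H_0 = Z,  H_1 = Z.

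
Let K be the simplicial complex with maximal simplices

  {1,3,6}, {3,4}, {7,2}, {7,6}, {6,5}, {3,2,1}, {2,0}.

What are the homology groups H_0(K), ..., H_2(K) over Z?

K has 8 vertices, 10 edges, 2 triangles.
rank ∂_0 = 0, rank ∂_1 = 7 ⇒ b_0 = 8 − 0 − 7 = 1; all invariant factors of ∂_1 are 1 so no torsion. So H_0 ≅ Z.
rank ∂_1 = 7, rank ∂_2 = 2 ⇒ b_1 = 10 − 7 − 2 = 1; all invariant factors of ∂_2 are 1 so no torsion. So H_1 ≅ Z.
rank ∂_2 = 2, rank ∂_3 = 0 ⇒ b_2 = 2 − 2 − 0 = 0. So H_2 ≅ 0.

H_0 = Z,  H_1 = Z,  H_2 = 0.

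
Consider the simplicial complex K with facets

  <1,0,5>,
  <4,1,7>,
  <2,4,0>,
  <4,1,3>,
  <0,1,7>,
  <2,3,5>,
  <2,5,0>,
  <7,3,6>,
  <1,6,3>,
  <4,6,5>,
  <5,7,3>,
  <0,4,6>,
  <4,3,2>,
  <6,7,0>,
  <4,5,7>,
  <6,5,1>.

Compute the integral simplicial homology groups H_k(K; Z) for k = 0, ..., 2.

K has 8 vertices, 24 edges, 16 triangles.
rank ∂_0 = 0, rank ∂_1 = 7 ⇒ b_0 = 8 − 0 − 7 = 1; all invariant factors of ∂_1 are 1 so no torsion. So H_0 = Z.
rank ∂_1 = 7, rank ∂_2 = 15 ⇒ b_1 = 24 − 7 − 15 = 2; all invariant factors of ∂_2 are 1 so no torsion. So H_1 = Z^2.
rank ∂_2 = 15, rank ∂_3 = 0 ⇒ b_2 = 16 − 15 − 0 = 1. So H_2 = Z.

H_0 ≅ Z,  H_1 ≅ Z^2,  H_2 ≅ Z.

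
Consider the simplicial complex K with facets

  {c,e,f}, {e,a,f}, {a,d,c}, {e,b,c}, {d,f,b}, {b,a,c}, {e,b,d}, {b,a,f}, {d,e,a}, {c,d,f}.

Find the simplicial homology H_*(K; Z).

H_0 ≅ Z,  H_1 ≅ Z/2,  H_2 = 0.

Order the vertices as a < b < c < d < e < f. Listing each simplex with vertices in this order, K has dimension 2 with simplices:

  0-simplices (6): a, b, c, d, e, f
  1-simplices (15): ab, ac, ad, ae, af, bc, bd, be, bf, cd, ce, cf, de, df, ef
  2-simplices (10): abc, abf, acd, ade, aef, bce, bde, bdf, cdf, cef

Hence C_0 ≅ Z^6, C_1 ≅ Z^15, C_2 ≅ Z^10.

The boundary map ∂_1: C_1 → C_0 maps an edge to its endpoints' difference, ∂[p,q] = q − p. For instance
  ∂ce = e − c.
As a 6×15 matrix over Z this has rank 5, with invariant factors (1,1,1,1,1).

∂_2: C_2 → C_1 acts by ∂[p,q,r] = [q,r] − [p,r] + [p,q]. For instance
  ∂abc = bc − ac + ab,
  ∂bde = de − be + bd.
As a 15×10 matrix over Z this has rank 10, with invariant factors (1,1,1,1,1,1,1,1,1,2).

From H_k ≅ ker(∂_k) / im(∂_{k+1}) we obtain:

  H_0: rank C_0 − rank ∂_1 = 6 − 5 = 1, and the invariant factors of ∂_1 are all 1, so H_0 = Z.
  H_1: rank ker ∂_1 − rank ∂_2 = (15 − 5) − 10 = 0, and ∂_2 has invariant factor 2 > 1, so H_1 = Z/2.
  H_2: rank ker ∂_2 − rank ∂_3 = (10 − 10) − 0 = 0, and there is no ∂_3, so H_2 = 0.

As a check, the Euler characteristic is 6 − 15 + 10 = 1, which agrees with 1 − 0 + 0 = 1.
(K is a triangulation of the real projective plane RP^2.)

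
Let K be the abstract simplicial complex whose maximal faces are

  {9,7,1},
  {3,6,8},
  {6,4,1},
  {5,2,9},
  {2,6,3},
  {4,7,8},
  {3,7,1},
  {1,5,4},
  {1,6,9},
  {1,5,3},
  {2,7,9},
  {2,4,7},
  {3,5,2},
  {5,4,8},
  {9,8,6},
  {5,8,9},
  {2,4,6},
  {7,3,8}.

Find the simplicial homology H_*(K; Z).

H_0 = Z,  H_1 = Z^2,  H_2 = Z.

Take the total order 1 < 2 < 3 < 4 < 5 < 6 < 7 < 8 < 9 on the vertex set. Then K (dimension 2) consists of the simplices:

  0-simplices (9): [1], [2], [3], [4], [5], [6], [7], [8], [9]
  1-simplices (27): (27 of them)
  2-simplices (18): [1,3,5], [1,3,7], [1,4,5], [1,4,6], [1,6,9], [1,7,9], [2,3,5], [2,3,6], [2,4,6], [2,4,7], [2,5,9], [2,7,9], [3,6,8], [3,7,8], [4,5,8], [4,7,8], [5,8,9], [6,8,9]

giving chain groups C_0 ≅ Z^9, C_1 ≅ Z^27, C_2 ≅ Z^18.

Boundary ∂_1: C_1 → C_0 is given by ∂[p,q] = [q] − [p].
As a 9×27 matrix over Z this has rank 8, with invariant factors (1,1,1,1,1,1,1,1).

∂_2: C_2 → C_1 acts by ∂[p,q,r] = [q,r] − [p,r] + [p,q]. For instance
  ∂[2,5,9] = [5,9] − [2,9] + [2,5],
  ∂[2,4,6] = [4,6] − [2,6] + [2,4].
The 27×18 boundary matrix has rank 17 and Smith normal form diag(1,1,1,1,1,1,1,1,1,1,1,1,1,1,1,1,1).

Computing H_k = (kernel of ∂_k) / (image of ∂_{k+1}):

  H_0: rank C_0 − rank ∂_1 = 9 − 8 = 1, and the invariant factors of ∂_1 are all 1, so H_0 = Z.
  H_1: rank ker ∂_1 − rank ∂_2 = (27 − 8) − 17 = 2, and the invariant factors of ∂_2 are all 1, so H_1 = Z^2.
  H_2: rank ker ∂_2 − rank ∂_3 = (18 − 17) − 0 = 1, and there is no ∂_3, so H_2 = Z.

As a check, the Euler characteristic is 9 − 27 + 18 = 0, which agrees with 1 − 2 + 1 = 0.
(K is a triangulation of the torus T^2.)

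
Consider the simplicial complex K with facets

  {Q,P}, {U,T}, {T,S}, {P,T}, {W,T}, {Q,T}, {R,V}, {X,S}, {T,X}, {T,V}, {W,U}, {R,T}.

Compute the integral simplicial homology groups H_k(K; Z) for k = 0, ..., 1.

H_0 = Z,  H_1 = Z^4.

We work with the vertex ordering P < Q < R < S < T < U < V < W < X. The simplices of K, each written with vertices in increasing order, are:

  0-simplices (9): P, Q, R, S, T, U, V, W, X
  1-simplices (12): PQ, PT, QT, RT, RV, ST, SX, TU, TV, TW, TX, UW

Hence C_0 ≅ Z^9, C_1 ≅ Z^12.

The boundary map ∂_1: C_1 → C_0 maps an edge to its endpoints' difference, ∂[p,q] = q − p.
This gives a 9×12 integer matrix of rank 8; reducing to Smith normal form yields diagonal entries (1,1,1,1,1,1,1,1).

Now H_k = ker ∂_k / im ∂_{k+1}, so:

  H_0: rank C_0 − rank ∂_1 = 9 − 8 = 1, and the invariant factors of ∂_1 are all 1, so H_0 = Z.
  H_1: rank ker ∂_1 − rank ∂_2 = (12 − 8) − 0 = 4, and there is no ∂_2, so H_1 = Z^4.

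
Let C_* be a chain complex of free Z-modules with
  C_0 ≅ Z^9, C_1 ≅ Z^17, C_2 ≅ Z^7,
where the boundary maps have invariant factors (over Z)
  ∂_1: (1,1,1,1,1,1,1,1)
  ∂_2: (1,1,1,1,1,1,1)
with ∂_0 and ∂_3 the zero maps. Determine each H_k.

H_0: b_0 = 9 − 0 − 8 = 1; torsion from ∂_1 factors > 1: none. So H_0 ≅ Z.
H_1: b_1 = 17 − 8 − 7 = 2; torsion from ∂_2 factors > 1: none. So H_1 ≅ Z^2.
H_2: b_2 = 7 − 7 − 0 = 0; torsion from ∂_3 factors > 1: none. So H_2 ≅ 0.

H_0 ≅ Z,  H_1 ≅ Z^2,  H_2 = 0.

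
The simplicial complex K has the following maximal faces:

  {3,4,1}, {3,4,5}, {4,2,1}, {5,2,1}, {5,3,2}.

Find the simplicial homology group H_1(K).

Fix the vertex order 1 < 2 < 3 < 4 < 5 and write every simplex with vertices in increasing order. Then dim K = 2 and the simplices of K are:

  0-simplices (5): [1], [2], [3], [4], [5]
  1-simplices (10): [1,2], [1,3], [1,4], [1,5], [2,3], [2,4], [2,5], [3,4], [3,5], [4,5]
  2-simplices (5): [1,2,4], [1,2,5], [1,3,4], [2,3,5], [3,4,5]

giving chain groups C_0 ≅ Z^5, C_1 ≅ Z^10, C_2 ≅ Z^5.

The boundary map ∂_1: C_1 → C_0 maps an edge to its endpoints' difference, ∂[p,q] = q − p.
As a 5×10 matrix over Z this has rank 4, with invariant factors (1,1,1,1).

∂_2: C_2 → C_1 sends each 2-simplex [p,q,r] to [q,r] − [p,r] + [p,q]. For instance
  ∂[1,2,4] = [2,4] − [1,4] + [1,2],
  ∂[1,2,5] = [2,5] − [1,5] + [1,2].
This gives a 10×5 integer matrix of rank 5; reducing to Smith normal form yields diagonal entries (1,1,1,1,1).

Reading off H_k = ker ∂_k / im ∂_{k+1}:

  H_1: rank ker ∂_1 − rank ∂_2 = (10 − 4) − 5 = 1, and the invariant factors of ∂_2 are all 1, so H_1 = Z.

H_1 ≅ Z.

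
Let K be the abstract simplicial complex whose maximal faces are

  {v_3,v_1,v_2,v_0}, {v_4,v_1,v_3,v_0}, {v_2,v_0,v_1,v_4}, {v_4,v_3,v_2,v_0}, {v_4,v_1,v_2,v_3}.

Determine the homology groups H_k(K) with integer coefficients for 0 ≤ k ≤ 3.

Take the total order v_0 < v_1 < v_2 < v_3 < v_4 on the vertex set. Then K (dimension 3) consists of the simplices:

  0-simplices (5): [v_0], [v_1], [v_2], [v_3], [v_4]
  1-simplices (10): [v_0,v_1], [v_0,v_2], [v_0,v_3], [v_0,v_4], [v_1,v_2], [v_1,v_3], [v_1,v_4], [v_2,v_3], [v_2,v_4], [v_3,v_4]
  2-simplices (10): [v_0,v_1,v_2], [v_0,v_1,v_3], [v_0,v_1,v_4], [v_0,v_2,v_3], [v_0,v_2,v_4], [v_0,v_3,v_4], [v_1,v_2,v_3], [v_1,v_2,v_4], [v_1,v_3,v_4], [v_2,v_3,v_4]
  3-simplices (5): [v_0,v_1,v_2,v_3], [v_0,v_1,v_2,v_4], [v_0,v_1,v_3,v_4], [v_0,v_2,v_3,v_4], [v_1,v_2,v_3,v_4]

so the chain groups are C_0 ≅ Z^5, C_1 ≅ Z^10, C_2 ≅ Z^10, C_3 ≅ Z^5.

∂_1: C_1 → C_0 sends each edge [p,q] (with p < q) to q − p. For instance
  ∂[v_1,v_4] = [v_4] − [v_1].
This gives a 5×10 integer matrix of rank 4; reducing to Smith normal form yields diagonal entries (1,1,1,1).

Boundary ∂_2: C_2 → C_1 maps a triangle to the signed sum of its edges. For instance
  ∂[v_0,v_1,v_3] = [v_1,v_3] − [v_0,v_3] + [v_0,v_1],
  ∂[v_1,v_2,v_4] = [v_2,v_4] − [v_1,v_4] + [v_1,v_2].
The resulting 10×10 matrix has rank 6, and its Smith normal form has invariant factors (1,1,1,1,1,1).

∂_3: C_3 → C_2 sends each 3-simplex σ to the alternating sum Σ_i (−1)^i (σ with its i-th vertex removed). For instance
  ∂[v_0,v_2,v_3,v_4] = [v_2,v_3,v_4] − [v_0,v_3,v_4] + [v_0,v_2,v_4] − [v_0,v_2,v_3],
  ∂[v_0,v_1,v_3,v_4] = [v_1,v_3,v_4] − [v_0,v_3,v_4] + [v_0,v_1,v_4] − [v_0,v_1,v_3].
The resulting 10×5 matrix has rank 4, and its Smith normal form has invariant factors (1,1,1,1).

Reading off H_k = ker ∂_k / im ∂_{k+1}:

  H_0: rank C_0 − rank ∂_1 = 5 − 4 = 1, and the invariant factors of ∂_1 are all 1, so H_0 ≅ Z.
  H_1: rank ker ∂_1 − rank ∂_2 = (10 − 4) − 6 = 0, and the invariant factors of ∂_2 are all 1, so H_1 ≅ 0.
  H_2: rank ker ∂_2 − rank ∂_3 = (10 − 6) − 4 = 0, and the invariant factors of ∂_3 are all 1, so H_2 ≅ 0.
  H_3: rank ker ∂_3 − rank ∂_4 = (5 − 4) − 0 = 1, and there is no ∂_4, so H_3 ≅ Z.

(K is a triangulation of the 3-sphere S^3.)

H_0 = Z,  H_1 = 0,  H_2 = 0,  H_3 = Z.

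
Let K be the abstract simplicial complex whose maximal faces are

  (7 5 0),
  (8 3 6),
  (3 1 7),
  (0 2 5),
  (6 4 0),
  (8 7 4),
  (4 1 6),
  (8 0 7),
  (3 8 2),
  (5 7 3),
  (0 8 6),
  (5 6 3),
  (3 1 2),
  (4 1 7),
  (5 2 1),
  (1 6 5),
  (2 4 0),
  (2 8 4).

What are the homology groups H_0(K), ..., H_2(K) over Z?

H_0 = Z,  H_1 = Z ⊕ Z_2,  H_2 = 0.

Order the vertices as 0 < 1 < 2 < 3 < 4 < 5 < 6 < 7 < 8. Listing each simplex with vertices in this order, K has dimension 2 with simplices:

  0-simplices (9): [0], [1], [2], [3], [4], [5], [6], [7], [8]
  1-simplices (27): (27 of them)
  2-simplices (18): [0,2,4], [0,2,5], [0,4,6], [0,5,7], [0,6,8], [0,7,8], [1,2,3], [1,2,5], [1,3,7], [1,4,6], [1,4,7], [1,5,6], [2,3,8], [2,4,8], [3,5,6], [3,5,7], [3,6,8], [4,7,8]

so the chain groups are C_0 ≅ Z^9, C_1 ≅ Z^27, C_2 ≅ Z^18.

Boundary ∂_1: C_1 → C_0 sends each edge [p,q] (with p < q) to q − p. For instance
  ∂[1,4] = [4] − [1].
The 9×27 boundary matrix has rank 8 and Smith normal form diag(1,1,1,1,1,1,1,1).

The boundary map ∂_2: C_2 → C_1 maps a triangle to the signed sum of its edges. For instance
  ∂[1,5,6] = [5,6] − [1,6] + [1,5],
  ∂[0,7,8] = [7,8] − [0,8] + [0,7].
As a 27×18 matrix over Z this has rank 18, with invariant factors (1,1,1,1,1,1,1,1,1,1,1,1,1,1,1,1,1,2).

Now H_k = ker ∂_k / im ∂_{k+1}, so:

  H_0: rank C_0 − rank ∂_1 = 9 − 8 = 1, and the invariant factors of ∂_1 are all 1, so H_0 = Z.
  H_1: rank ker ∂_1 − rank ∂_2 = (27 − 8) − 18 = 1, and ∂_2 has invariant factor 2 > 1, so H_1 = Z ⊕ Z_2.
  H_2: rank ker ∂_2 − rank ∂_3 = (18 − 18) − 0 = 0, and there is no ∂_3, so H_2 = 0.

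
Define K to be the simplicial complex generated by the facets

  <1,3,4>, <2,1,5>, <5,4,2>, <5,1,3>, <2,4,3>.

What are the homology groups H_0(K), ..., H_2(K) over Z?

Fix the vertex order 1 < 2 < 3 < 4 < 5 and write every simplex with vertices in increasing order. Then dim K = 2 and the simplices of K are:

  0-simplices (5): [1], [2], [3], [4], [5]
  1-simplices (10): [1,2], [1,3], [1,4], [1,5], [2,3], [2,4], [2,5], [3,4], [3,5], [4,5]
  2-simplices (5): [1,2,5], [1,3,4], [1,3,5], [2,3,4], [2,4,5]

giving chain groups C_0 ≅ Z^5, C_1 ≅ Z^10, C_2 ≅ Z^5.

Boundary ∂_1: C_1 → C_0 sends each edge [p,q] (with p < q) to q − p.
The 5×10 boundary matrix has rank 4 and Smith normal form diag(1,1,1,1).

The boundary map ∂_2: C_2 → C_1 acts by ∂[p,q,r] = [q,r] − [p,r] + [p,q]. For instance
  ∂[2,3,4] = [3,4] − [2,4] + [2,3],
  ∂[1,2,5] = [2,5] − [1,5] + [1,2].
As a 10×5 matrix over Z this has rank 5, with invariant factors (1,1,1,1,1).

Reading off H_k = ker ∂_k / im ∂_{k+1}:

  H_0: rank C_0 − rank ∂_1 = 5 − 4 = 1, and the invariant factors of ∂_1 are all 1, so H_0 = Z.
  H_1: rank ker ∂_1 − rank ∂_2 = (10 − 4) − 5 = 1, and the invariant factors of ∂_2 are all 1, so H_1 = Z.
  H_2: rank ker ∂_2 − rank ∂_3 = (5 − 5) − 0 = 0, and there is no ∂_3, so H_2 = 0.

As a check, the Euler characteristic is 5 − 10 + 5 = 0, which agrees with 1 − 1 + 0 = 0.
(K is a triangulation of the Möbius band.)

H_0 = Z,  H_1 = Z,  H_2 = 0.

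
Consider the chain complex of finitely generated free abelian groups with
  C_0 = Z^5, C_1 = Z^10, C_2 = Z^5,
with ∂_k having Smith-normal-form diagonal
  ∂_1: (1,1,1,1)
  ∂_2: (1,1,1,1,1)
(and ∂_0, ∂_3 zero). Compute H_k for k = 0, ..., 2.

H_0: b_0 = 5 − 0 − 4 = 1; torsion from ∂_1 factors > 1: none. So H_0 = Z.
H_1: b_1 = 10 − 4 − 5 = 1; torsion from ∂_2 factors > 1: none. So H_1 = Z.
H_2: b_2 = 5 − 5 − 0 = 0; torsion from ∂_3 factors > 1: none. So H_2 = 0.

H_0 = Z,  H_1 = Z,  H_2 = 0.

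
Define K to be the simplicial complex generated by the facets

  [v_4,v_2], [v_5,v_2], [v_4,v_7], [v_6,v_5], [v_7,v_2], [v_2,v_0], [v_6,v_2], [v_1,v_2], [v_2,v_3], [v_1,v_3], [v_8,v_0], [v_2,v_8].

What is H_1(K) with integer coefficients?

H_1 = Z^4.

K has 9 vertices, 12 edges.
rank ∂_1 = 8, rank ∂_2 = 0 ⇒ b_1 = 12 − 8 − 0 = 4. So H_1 ≅ Z^4.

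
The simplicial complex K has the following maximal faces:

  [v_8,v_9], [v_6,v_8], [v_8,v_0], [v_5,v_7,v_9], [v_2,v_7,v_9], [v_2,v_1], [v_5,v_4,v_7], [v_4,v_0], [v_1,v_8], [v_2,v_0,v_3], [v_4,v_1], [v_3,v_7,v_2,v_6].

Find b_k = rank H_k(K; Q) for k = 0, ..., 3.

We work with the vertex ordering v_0 < v_1 < v_2 < v_3 < v_4 < v_5 < v_6 < v_7 < v_8 < v_9. The simplices of K, each written with vertices in increasing order, are:

  0-simplices (10): [v_0], [v_1], [v_2], [v_3], [v_4], [v_5], [v_6], [v_7], [v_8], [v_9]
  1-simplices (21): (21 of them)
  2-simplices (8): [v_0,v_2,v_3], [v_2,v_3,v_6], [v_2,v_3,v_7], [v_2,v_6,v_7], [v_2,v_7,v_9], [v_3,v_6,v_7], [v_4,v_5,v_7], [v_5,v_7,v_9]
  3-simplices (1): [v_2,v_3,v_6,v_7]

giving chain groups C_0 ≅ Z^10, C_1 ≅ Z^21, C_2 ≅ Z^8, C_3 ≅ Z^1.

The boundary map ∂_1: C_1 → C_0 maps an edge to its endpoints' difference, ∂[p,q] = q − p.
The resulting 10×21 matrix has rank 9, and its Smith normal form has invariant factors (1,1,1,1,1,1,1,1,1).

The boundary map ∂_2: C_2 → C_1 maps a triangle to the signed sum of its edges. For instance
  ∂[v_2,v_3,v_7] = [v_3,v_7] − [v_2,v_7] + [v_2,v_3],
  ∂[v_2,v_7,v_9] = [v_7,v_9] − [v_2,v_9] + [v_2,v_7].
The 21×8 boundary matrix has rank 7 and Smith normal form diag(1,1,1,1,1,1,1).

The boundary map ∂_3: C_3 → C_2 sends each 3-simplex σ to the alternating sum Σ_i (−1)^i (σ with its i-th vertex removed). For instance
  ∂[v_2,v_3,v_6,v_7] = [v_3,v_6,v_7] − [v_2,v_6,v_7] + [v_2,v_3,v_7] − [v_2,v_3,v_6].
As a 8×1 matrix over Z this has rank 1, with invariant factors (1).

Now H_k = ker ∂_k / im ∂_{k+1}, so:

  H_0: rank C_0 − rank ∂_1 = 10 − 9 = 1, and the invariant factors of ∂_1 are all 1, so H_0 ≅ Z.
  H_1: rank ker ∂_1 − rank ∂_2 = (21 − 9) − 7 = 5, and the invariant factors of ∂_2 are all 1, so H_1 ≅ Z^5.
  H_2: rank ker ∂_2 − rank ∂_3 = (8 − 7) − 1 = 0, and the invariant factors of ∂_3 are all 1, so H_2 ≅ 0.
  H_3: rank ker ∂_3 − rank ∂_4 = (1 − 1) − 0 = 0, and there is no ∂_4, so H_3 ≅ 0.

Hence the Betti numbers are b_0 = 1, b_1 = 5, b_2 = 0, b_3 = 0.

b_0 = 1, b_1 = 5, b_2 = 0, b_3 = 0.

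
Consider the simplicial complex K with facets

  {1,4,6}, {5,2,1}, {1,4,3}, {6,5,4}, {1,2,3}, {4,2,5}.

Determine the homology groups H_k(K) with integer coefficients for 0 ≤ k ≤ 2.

K has 6 vertices, 12 edges, 6 triangles.
rank ∂_0 = 0, rank ∂_1 = 5 ⇒ b_0 = 6 − 0 − 5 = 1; all invariant factors of ∂_1 are 1 so no torsion. So H_0 ≅ Z.
rank ∂_1 = 5, rank ∂_2 = 6 ⇒ b_1 = 12 − 5 − 6 = 1; all invariant factors of ∂_2 are 1 so no torsion. So H_1 ≅ Z.
rank ∂_2 = 6, rank ∂_3 = 0 ⇒ b_2 = 6 − 6 − 0 = 0. So H_2 ≅ 0.

H_0 = Z,  H_1 = Z,  H_2 = 0.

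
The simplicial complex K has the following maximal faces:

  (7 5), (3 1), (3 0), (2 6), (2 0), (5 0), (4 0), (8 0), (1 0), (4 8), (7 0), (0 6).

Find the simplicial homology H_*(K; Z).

H_0 = Z,  H_1 = Z^4.

K has 9 vertices, 12 edges.
rank ∂_0 = 0, rank ∂_1 = 8 ⇒ b_0 = 9 − 0 − 8 = 1; all invariant factors of ∂_1 are 1 so no torsion. So H_0 ≅ Z.
rank ∂_1 = 8, rank ∂_2 = 0 ⇒ b_1 = 12 − 8 − 0 = 4. So H_1 ≅ Z^4.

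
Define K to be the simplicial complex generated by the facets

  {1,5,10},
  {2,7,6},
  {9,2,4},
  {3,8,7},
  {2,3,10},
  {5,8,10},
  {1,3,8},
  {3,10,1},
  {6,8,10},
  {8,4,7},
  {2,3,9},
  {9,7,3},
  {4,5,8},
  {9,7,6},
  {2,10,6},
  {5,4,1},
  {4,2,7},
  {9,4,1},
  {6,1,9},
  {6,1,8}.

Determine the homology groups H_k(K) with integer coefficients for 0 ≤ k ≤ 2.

Take the total order 1 < 2 < 3 < 4 < 5 < 6 < 7 < 8 < 9 < 10 on the vertex set. Then K (dimension 2) consists of the simplices:

  0-simplices (10): [1], [2], [3], [4], [5], [6], [7], [8], [9], [10]
  1-simplices (30): (30 of them)
  2-simplices (20): (20 of them)

so the chain groups are C_0 ≅ Z^10, C_1 ≅ Z^30, C_2 ≅ Z^20.

∂_1: C_1 → C_0 maps an edge to its endpoints' difference, ∂[p,q] = q − p.
The 10×30 boundary matrix has rank 9 and Smith normal form diag(1,1,1,1,1,1,1,1,1).

∂_2: C_2 → C_1 maps a triangle to the signed sum of its edges. For instance
  ∂[3,7,8] = [7,8] − [3,8] + [3,7],
  ∂[1,4,9] = [4,9] − [1,9] + [1,4].
The 30×20 boundary matrix has rank 20 and Smith normal form diag(1,1,1,1,1,1,1,1,1,1,1,1,1,1,1,1,1,1,1,2).

From H_k ≅ ker(∂_k) / im(∂_{k+1}) we obtain:

  H_0: rank C_0 − rank ∂_1 = 10 − 9 = 1, and the invariant factors of ∂_1 are all 1, so H_0 = Z.
  H_1: rank ker ∂_1 − rank ∂_2 = (30 − 9) − 20 = 1, and ∂_2 has invariant factor 2 > 1, so H_1 = Z ⊕ Z_2.
  H_2: rank ker ∂_2 − rank ∂_3 = (20 − 20) − 0 = 0, and there is no ∂_3, so H_2 = 0.

As a check, the Euler characteristic is 10 − 30 + 20 = 0, which agrees with 1 − 1 + 0 = 0.
(K is a triangulation of the Klein bottle.)

H_0 ≅ Z,  H_1 ≅ Z ⊕ Z_2,  H_2 = 0.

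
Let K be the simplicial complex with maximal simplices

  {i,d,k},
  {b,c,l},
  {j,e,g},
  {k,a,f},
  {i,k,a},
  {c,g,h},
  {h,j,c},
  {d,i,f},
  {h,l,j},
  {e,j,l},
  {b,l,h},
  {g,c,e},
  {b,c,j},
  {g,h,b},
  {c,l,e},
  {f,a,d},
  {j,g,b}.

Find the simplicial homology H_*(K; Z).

K has 12 vertices, 28 edges, 17 triangles.
rank ∂_0 = 0, rank ∂_1 = 10 ⇒ b_0 = 12 − 0 − 10 = 2; all invariant factors of ∂_1 are 1 so no torsion. So H_0 ≅ Z^2.
rank ∂_1 = 10, rank ∂_2 = 17 ⇒ b_1 = 28 − 10 − 17 = 1; ∂_2 has invariant factor(s) [2] giving torsion. So H_1 ≅ Z ⊕ Z/2.
rank ∂_2 = 17, rank ∂_3 = 0 ⇒ b_2 = 17 − 17 − 0 = 0. So H_2 ≅ 0.

H_0 ≅ Z^2,  H_1 ≅ Z ⊕ Z/2,  H_2 = 0.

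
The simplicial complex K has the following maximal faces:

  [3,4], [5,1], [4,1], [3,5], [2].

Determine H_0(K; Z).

We work with the vertex ordering 1 < 2 < 3 < 4 < 5. The simplices of K, each written with vertices in increasing order, are:

  0-simplices (5): [1], [2], [3], [4], [5]
  1-simplices (4): [1,4], [1,5], [3,4], [3,5]

Hence C_0 ≅ Z^5, C_1 ≅ Z^4.

∂_1: C_1 → C_0 sends each edge [p,q] (with p < q) to q − p.
The 5×4 boundary matrix has rank 3 and Smith normal form diag(1,1,1).

Reading off H_k = ker ∂_k / im ∂_{k+1}:

  H_0: rank C_0 − rank ∂_1 = 5 − 3 = 2, and the invariant factors of ∂_1 are all 1, so H_0 = Z^2.

H_0 = Z^2.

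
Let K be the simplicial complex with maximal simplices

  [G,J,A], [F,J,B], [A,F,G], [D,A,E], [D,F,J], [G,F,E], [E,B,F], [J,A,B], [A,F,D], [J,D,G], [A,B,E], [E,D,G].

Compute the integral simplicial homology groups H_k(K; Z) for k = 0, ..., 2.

K has 7 vertices, 18 edges, 12 triangles.
rank ∂_0 = 0, rank ∂_1 = 6 ⇒ b_0 = 7 − 0 − 6 = 1; all invariant factors of ∂_1 are 1 so no torsion. So H_0 ≅ Z.
rank ∂_1 = 6, rank ∂_2 = 12 ⇒ b_1 = 18 − 6 − 12 = 0; ∂_2 has invariant factor(s) [2] giving torsion. So H_1 ≅ Z/2.
rank ∂_2 = 12, rank ∂_3 = 0 ⇒ b_2 = 12 − 12 − 0 = 0. So H_2 ≅ 0.

H_0 = Z,  H_1 = Z/2,  H_2 = 0.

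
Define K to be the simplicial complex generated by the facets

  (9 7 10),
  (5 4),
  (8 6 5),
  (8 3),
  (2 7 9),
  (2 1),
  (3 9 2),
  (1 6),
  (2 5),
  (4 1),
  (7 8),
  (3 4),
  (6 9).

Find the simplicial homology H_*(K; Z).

H_0 ≅ Z,  H_1 ≅ Z^6,  H_2 = 0.

Take the total order 1 < 2 < 3 < 4 < 5 < 6 < 7 < 8 < 9 < 10 on the vertex set. Then K (dimension 2) consists of the simplices:

  0-simplices (10): [1], [2], [3], [4], [5], [6], [7], [8], [9], [10]
  1-simplices (19): [1,2], [1,4], [1,6], [2,3], [2,5], [2,7], [2,9], [3,4], [3,8], [3,9], [4,5], [5,6], [5,8], [6,8], [6,9], [7,8], [7,9], [7,10], [9,10]
  2-simplices (4): [2,3,9], [2,7,9], [5,6,8], [7,9,10]

giving chain groups C_0 ≅ Z^10, C_1 ≅ Z^19, C_2 ≅ Z^4.

Boundary ∂_1: C_1 → C_0 sends each edge [p,q] (with p < q) to q − p.
The 10×19 boundary matrix has rank 9 and Smith normal form diag(1,1,1,1,1,1,1,1,1).

The boundary map ∂_2: C_2 → C_1 sends each 2-simplex [p,q,r] to [q,r] − [p,r] + [p,q]. For instance
  ∂[2,7,9] = [7,9] − [2,9] + [2,7],
  ∂[2,3,9] = [3,9] − [2,9] + [2,3].
As a 19×4 matrix over Z this has rank 4, with invariant factors (1,1,1,1).

Computing H_k = (kernel of ∂_k) / (image of ∂_{k+1}):

  H_0: rank C_0 − rank ∂_1 = 10 − 9 = 1, and the invariant factors of ∂_1 are all 1, so H_0 = Z.
  H_1: rank ker ∂_1 − rank ∂_2 = (19 − 9) − 4 = 6, and the invariant factors of ∂_2 are all 1, so H_1 = Z^6.
  H_2: rank ker ∂_2 − rank ∂_3 = (4 − 4) − 0 = 0, and there is no ∂_3, so H_2 = 0.

As a check, the Euler characteristic is 10 − 19 + 4 = -5, which agrees with 1 − 6 + 0 = -5.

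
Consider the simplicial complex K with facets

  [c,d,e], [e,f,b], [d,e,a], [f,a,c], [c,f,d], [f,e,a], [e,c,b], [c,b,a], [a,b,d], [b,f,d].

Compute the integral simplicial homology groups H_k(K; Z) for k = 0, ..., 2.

H_0 = Z,  H_1 = Z/2,  H_2 = 0.

Fix the vertex order a < b < c < d < e < f and write every simplex with vertices in increasing order. Then dim K = 2 and the simplices of K are:

  0-simplices (6): a, b, c, d, e, f
  1-simplices (15): ab, ac, ad, ae, af, bc, bd, be, bf, cd, ce, cf, de, df, ef
  2-simplices (10): abc, abd, acf, ade, aef, bce, bdf, bef, cde, cdf

giving chain groups C_0 ≅ Z^6, C_1 ≅ Z^15, C_2 ≅ Z^10.

∂_1: C_1 → C_0 is given by ∂[p,q] = [q] − [p]. For instance
  ∂bd = d − b.
The resulting 6×15 matrix has rank 5, and its Smith normal form has invariant factors (1,1,1,1,1).

The boundary map ∂_2: C_2 → C_1 acts by ∂[p,q,r] = [q,r] − [p,r] + [p,q]. For instance
  ∂aef = ef − af + ae,
  ∂cde = de − ce + cd.
As a 15×10 matrix over Z this has rank 10, with invariant factors (1,1,1,1,1,1,1,1,1,2).

Reading off H_k = ker ∂_k / im ∂_{k+1}:

  H_0: rank C_0 − rank ∂_1 = 6 − 5 = 1, and the invariant factors of ∂_1 are all 1, so H_0 ≅ Z.
  H_1: rank ker ∂_1 − rank ∂_2 = (15 − 5) − 10 = 0, and ∂_2 has invariant factor 2 > 1, so H_1 ≅ Z/2.
  H_2: rank ker ∂_2 − rank ∂_3 = (10 − 10) − 0 = 0, and there is no ∂_3, so H_2 ≅ 0.

As a check, the Euler characteristic is 6 − 15 + 10 = 1, which agrees with 1 − 0 + 0 = 1.
(K is a triangulation of the real projective plane RP^2.)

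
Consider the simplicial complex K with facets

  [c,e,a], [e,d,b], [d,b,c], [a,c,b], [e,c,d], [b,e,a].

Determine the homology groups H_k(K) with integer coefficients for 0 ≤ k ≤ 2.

K has 5 vertices, 9 edges, 6 triangles.
rank ∂_0 = 0, rank ∂_1 = 4 ⇒ b_0 = 5 − 0 − 4 = 1; all invariant factors of ∂_1 are 1 so no torsion. So H_0 ≅ Z.
rank ∂_1 = 4, rank ∂_2 = 5 ⇒ b_1 = 9 − 4 − 5 = 0; all invariant factors of ∂_2 are 1 so no torsion. So H_1 ≅ 0.
rank ∂_2 = 5, rank ∂_3 = 0 ⇒ b_2 = 6 − 5 − 0 = 1. So H_2 ≅ Z.

H_0 = Z,  H_1 = 0,  H_2 = Z.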